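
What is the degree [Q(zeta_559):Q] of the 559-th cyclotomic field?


The degree equals Euler's totient phi(559).
559 = 13 * 43
phi(559) = 504

504


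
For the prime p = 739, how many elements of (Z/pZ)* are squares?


For prime p, the number of non-zero quadratic residues is (p-1)/2.
= (739-1)/2
= 369

369


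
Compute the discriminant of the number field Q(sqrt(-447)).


For K = Q(sqrt(d)) with d squarefree: disc(K) = d if d = 1 mod 4, and disc(K) = 4d if d = 2 or 3 mod 4.
Here d = -447, and d mod 4 = 1.
d = 1 mod 4 (O_K = Z[(1+sqrt(d))/2]), so disc(K) = d = -447

-447


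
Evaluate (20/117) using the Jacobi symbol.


Compute (20/117) via quadratic reciprocity:
  pull out 2: (2/117) = -1  (since 117 mod 8 = 5)
  pull out 2: (2/117) = -1  (since 117 mod 8 = 5)
  reciprocity: (5/117) -> +(117/5)
  reduce: (2/5)
  pull out 2: (2/5) = -1  (since 5 mod 8 = 5)
  (1/5) = 1
Product of signs = -1

-1


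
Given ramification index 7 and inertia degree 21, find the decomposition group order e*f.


|D_P| = e * f
= 7 * 21
= 147

147


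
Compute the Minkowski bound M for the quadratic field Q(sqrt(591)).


d = 591, d mod 4 = 3, so disc(K) = 4d = 2364; |disc(K)| = 2364
Real quadratic field, so n = 2, s = r2 = 0, r1 = 2
M = (n!/n^n) * (4/pi)^s * sqrt(|disc(K)|) = (2!/2^2) * (4/pi)^0 * sqrt(2364)
= 0.5 * 1.000000 * 48.620983
= 24.3105

24.3105


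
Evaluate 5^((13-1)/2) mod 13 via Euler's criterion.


p = 13 is prime and the exponent is (p-1)/2 = 6, so by Euler's criterion 5^6 = (5/13) = +1 or -1 mod 13.
Compute by square-and-multiply:
  6 = 4 + 2 (binary 110)
  Repeated squaring mod 13: 5^1 = 5, 5^2 = 12, 5^4 = 1
  5^6 = 5^4 * 5^2 = 1 * 12 mod 13
    1 * 12 = 12 = 12 mod 13
  5^6 = 12 mod 13
Result 12 = p - 1 = -1 mod 13: 5 is a quadratic non-residue mod 13. As a residue in [0, p-1] the value is 12.
5^6 mod 13 = 12

12


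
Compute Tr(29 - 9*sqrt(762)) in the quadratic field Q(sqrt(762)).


Tr(a + b*sqrt(d)) = (a + b*sqrt(d)) + (a - b*sqrt(d)) = 2a
= 2 * (29)
= 58

58


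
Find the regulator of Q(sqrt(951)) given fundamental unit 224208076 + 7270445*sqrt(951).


epsilon = 224208076 + 7270445*sqrt(951)
= 4.4842e+08
R = ln(4.4842e+08)
= 19.9212

19.9212


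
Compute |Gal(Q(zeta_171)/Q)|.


|Gal(Q(zeta_171)/Q)| = phi(171)
= 108

108


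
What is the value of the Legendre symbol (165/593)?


p = 593 is prime, so compute (165/593) with the reciprocity algorithm (Jacobi-symbol steps: pull out 2s via (2/n), flip via reciprocity, reduce):
  reciprocity: (165/593) -> +(593/165)
  reduce: (98/165)
  pull out 2: (2/165) = -1  (since 165 mod 8 = 5)
  reciprocity: (49/165) -> +(165/49)
  reduce: (18/49)
  pull out 2: (2/49) = +1  (since 49 mod 8 = 1)
  reciprocity: (9/49) -> +(49/9)
  reduce: (4/9)
  pull out 2: (2/9) = +1  (since 9 mod 8 = 1)
  pull out 2: (2/9) = +1  (since 9 mod 8 = 1)
  (1/9) = 1
Product of signs = -1
(165/593) = -1

-1


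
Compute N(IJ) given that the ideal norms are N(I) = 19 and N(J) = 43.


N(IJ) = N(I) * N(J)
= 19 * 43
= 817

817


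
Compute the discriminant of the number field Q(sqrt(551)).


For K = Q(sqrt(d)) with d squarefree: disc(K) = d if d = 1 mod 4, and disc(K) = 4d if d = 2 or 3 mod 4.
Here d = 551, and d mod 4 = 3.
d = 3 mod 4, not 1 (O_K = Z[sqrt(d)]), so disc(K) = 4d = 4 * (551) = 2204

2204


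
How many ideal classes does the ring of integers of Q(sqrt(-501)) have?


K = Q(sqrt(-501)). d mod 4 = 3, so D = disc(K) = 4d = -2004
h(K) equals the number of primitive reduced positive-definite forms (a, b, c) = a*x^2 + b*x*y + c*y^2 with b^2 - 4ac = D,
where reduced means |b| <= a <= c, with b >= 0 whenever |b| = a or a = c, and primitive means gcd(a, b, c) = 1.
Reduced forces 3a^2 <= |D| = 2004, so 1 <= a <= 25; b must have the parity of D, and c = (b^2 - D)/(4a) must be an integer >= a.
Enumerate a = 1..25, b in [-a, a]:
  a=1: (1, 0, 501)  [1]
  a=2: (2, 2, 251)  [1]
  a=3: (3, 0, 167)  [1]
  a=4: none
  a=5: (5, -4, 101), (5, 4, 101)  [2]
  a=6: (6, 6, 85)  [1]
  a=7..9: none
  a=10: (10, -6, 51), (10, 6, 51)  [2]
  a=11: (11, -8, 47), (11, 8, 47)  [2]
  a=12..14: none
  a=15: (15, -6, 34), (15, 6, 34)  [2]
  a=16: none
  a=17: (17, -6, 30), (17, 6, 30)  [2]
  a=18..21: none
  a=22: (22, -14, 25), (22, 14, 25)  [2]
  a=23..25: none
Total reduced forms: 1 + 1 + 1 + 2 + 1 + 2 + 2 + 2 + 2 + 2 = 16
h = 16

16


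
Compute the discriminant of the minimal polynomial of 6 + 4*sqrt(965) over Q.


The element 6 + 4*sqrt(965) has minimal polynomial:
x^2 - 12*x - 15404
Discriminant = (-12)^2 - 4*(-15404)
= 144 + 61616
= 61760

61760


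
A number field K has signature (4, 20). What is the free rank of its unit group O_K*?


By Dirichlet's unit theorem:
rank = r1 + r2 - 1
= 4 + 20 - 1
= 23

23


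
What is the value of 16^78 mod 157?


p = 157 is prime and the exponent is (p-1)/2 = 78, so by Euler's criterion 16^78 = (16/157) = +1 or -1 mod 157.
Compute by square-and-multiply:
  78 = 64 + 8 + 4 + 2 (binary 1001110)
  Repeated squaring mod 157: 16^1 = 16, 16^2 = 99, 16^4 = 67, 16^8 = 93, 16^16 = 14, 16^32 = 39, 16^64 = 108
  16^78 = 16^64 * 16^8 * 16^4 * 16^2 = 108 * 93 * 67 * 99 mod 157
    108 * 93 = 10044 = 153 mod 157
    153 * 67 = 10251 = 46 mod 157
    46 * 99 = 4554 = 1 mod 157
  16^78 = 1 mod 157
Result 1: 16 is a quadratic residue mod 157.
16^78 mod 157 = 1

1


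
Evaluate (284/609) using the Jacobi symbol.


Compute (284/609) via quadratic reciprocity:
  pull out 2: (2/609) = +1  (since 609 mod 8 = 1)
  pull out 2: (2/609) = +1  (since 609 mod 8 = 1)
  reciprocity: (71/609) -> +(609/71)
  reduce: (41/71)
  reciprocity: (41/71) -> +(71/41)
  reduce: (30/41)
  pull out 2: (2/41) = +1  (since 41 mod 8 = 1)
  reciprocity: (15/41) -> +(41/15)
  reduce: (11/15)
  reciprocity: (11/15) -> -(15/11)
  reduce: (4/11)
  pull out 2: (2/11) = -1  (since 11 mod 8 = 3)
  pull out 2: (2/11) = -1  (since 11 mod 8 = 3)
  (1/11) = 1
Product of signs = -1

-1


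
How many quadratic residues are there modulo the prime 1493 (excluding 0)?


For prime p, the number of non-zero quadratic residues is (p-1)/2.
= (1493-1)/2
= 746

746


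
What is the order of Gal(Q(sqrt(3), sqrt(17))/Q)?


The 2 square roots of distinct primes are multiplicatively independent over Q,
so [K:Q] = 2^2 and Gal(K/Q) is isomorphic to (Z/2Z)^2.
|Gal| = 2^2 = 4

4


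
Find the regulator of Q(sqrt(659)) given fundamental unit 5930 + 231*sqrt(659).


epsilon = 5930 + 231*sqrt(659)
= 11859.9999
R = ln(11859.9999)
= 9.3809

9.3809


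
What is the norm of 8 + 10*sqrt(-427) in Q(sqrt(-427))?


N(a + b*sqrt(d)) = a^2 - d*b^2
= (8)^2 - (-427)*(10)^2
= 64 + 42700
= 42764

42764


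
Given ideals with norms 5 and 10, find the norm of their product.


N(IJ) = N(I) * N(J)
= 5 * 10
= 50

50


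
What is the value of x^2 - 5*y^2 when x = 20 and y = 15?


x^2 - d*y^2
= 20^2 - 5*15^2
= 400 - 1125
= -725

-725


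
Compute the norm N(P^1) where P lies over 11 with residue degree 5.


N(P^a) = p^(a*f)
= 11^(1*5)
= 11^5
= 161051

161051


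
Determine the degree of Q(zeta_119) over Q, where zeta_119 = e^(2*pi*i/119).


The degree equals Euler's totient phi(119).
119 = 7 * 17
phi(119) = 96

96


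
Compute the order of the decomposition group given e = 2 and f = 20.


|D_P| = e * f
= 2 * 20
= 40

40


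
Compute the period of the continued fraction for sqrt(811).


Run the CF algorithm for sqrt(811).
a_0 = floor(sqrt(811)) = 28; set m_0=0, q_0=1.
Recurrence: m' = q*a - m,  q' = (d - m'^2)/q,  a' = floor((a_0 + m')/q').
  step 1: m=28, q=27, a=2
  step 2: m=26, q=5, a=10
  step 3: m=24, q=47, a=1
  step 4: m=23, q=6, a=8
  step 5: m=25, q=31, a=1
  step 6: m=6, q=25, a=1
  step 7: m=19, q=18, a=2
  step 8: m=17, q=29, a=1
  step 9: m=12, q=23, a=1
  step 10: m=11, q=30, a=1
  step 11: m=19, q=15, a=3
  step 12: m=26, q=9, a=6
  step 13: m=28, q=3, a=18
  step 14: m=26, q=45, a=1
  step 15: m=19, q=10, a=4
  step 16: m=21, q=37, a=1
  step 17: m=16, q=15, a=2
  step 18: m=14, q=41, a=1
  step 19: m=27, q=2, a=27
  step 20: m=27, q=41, a=1
  step 21: m=14, q=15, a=2
  step 22: m=16, q=37, a=1
  step 23: m=21, q=10, a=4
  step 24: m=19, q=45, a=1
  step 25: m=26, q=3, a=18
  step 26: m=28, q=9, a=6
  step 27: m=26, q=15, a=3
  step 28: m=19, q=30, a=1
  step 29: m=11, q=23, a=1
  step 30: m=12, q=29, a=1
  step 31: m=17, q=18, a=2
  step 32: m=19, q=25, a=1
  step 33: m=6, q=31, a=1
  step 34: m=25, q=6, a=8
  step 35: m=23, q=47, a=1
  step 36: m=24, q=5, a=10
  step 37: m=26, q=27, a=2
  step 38: m=28, q=1, a=56
a_38 = 2*a_0 = 56, so the period closes here.
sqrt(811) = [28; 2, 10, 1, 8, 1, 1, 2, 1, 1, 1, 3, 6, 18, 1, 4, 1, 2, 1, 27, 1, 2, 1, 4, 1, 18, 6, 3, 1, 1, 1, 2, 1, 1, 8, 1, 10, 2, 56]
Period length = 38

38


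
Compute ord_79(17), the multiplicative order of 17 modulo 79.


We want ord_79(17), the smallest k >= 1 with 17^k = 1 mod 79.
n = 79 = 79, phi(79) = 78; the order divides phi(n).
Divisors of 78: 1, 2, 3, 6, 13, 26, 39, 78
Repeated squaring mod 79: 17^1 = 17, 17^2 = 52, 17^4 = 18, 17^8 = 8, 17^16 = 64, 17^32 = 67, 17^64 = 65
Test divisors in increasing order:
  k=1: 17^1 = 17 mod 79
  k=2: 17^2 = 52 mod 79
  k=3: 17^3 = 52 * 17 = 15 mod 79
  k=6: 17^6 = 18 * 52 = 67 mod 79
  k=13: 17^13 = 8 * 18 * 17 = 78 mod 79
  k=26: 17^26 = 64 * 8 * 52 = 1 mod 79  <- first divisor giving 1
Order = 26

26


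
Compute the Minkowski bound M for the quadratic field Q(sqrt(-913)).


d = -913, d mod 4 = 3, so disc(K) = 4d = -3652; |disc(K)| = 3652
Imaginary quadratic field, so n = 2, s = r2 = 1, r1 = 0
M = (n!/n^n) * (4/pi)^s * sqrt(|disc(K)|) = (2!/2^2) * (4/pi)^1 * sqrt(3652)
= 0.5 * 1.273240 * 60.431780
= 38.4721

38.4721


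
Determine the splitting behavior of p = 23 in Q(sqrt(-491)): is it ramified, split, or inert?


K = Q(sqrt(-491)). Since d mod 4 = 1, disc(K) = -491.
Check p | disc: -491 mod 23 = 15.
p does not divide disc. Compute Legendre symbol (d/p):
15^((23-1)/2) mod 23 = -1
(d/p) = -1, so p is inert: (p) stays prime with e=1, f=2, g=1.
Therefore p is inert.

inert


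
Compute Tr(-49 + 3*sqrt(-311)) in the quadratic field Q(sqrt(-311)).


Tr(a + b*sqrt(d)) = (a + b*sqrt(d)) + (a - b*sqrt(d)) = 2a
= 2 * (-49)
= -98

-98


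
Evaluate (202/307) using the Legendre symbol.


p = 307 is prime, so compute (202/307) with the reciprocity algorithm (Jacobi-symbol steps: pull out 2s via (2/n), flip via reciprocity, reduce):
  pull out 2: (2/307) = -1  (since 307 mod 8 = 3)
  reciprocity: (101/307) -> +(307/101)
  reduce: (4/101)
  pull out 2: (2/101) = -1  (since 101 mod 8 = 5)
  pull out 2: (2/101) = -1  (since 101 mod 8 = 5)
  (1/101) = 1
Product of signs = -1
(202/307) = -1

-1


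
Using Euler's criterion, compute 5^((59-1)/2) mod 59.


p = 59 is prime and the exponent is (p-1)/2 = 29, so by Euler's criterion 5^29 = (5/59) = +1 or -1 mod 59.
Compute by square-and-multiply:
  29 = 16 + 8 + 4 + 1 (binary 11101)
  Repeated squaring mod 59: 5^1 = 5, 5^2 = 25, 5^4 = 35, 5^8 = 45, 5^16 = 19
  5^29 = 5^16 * 5^8 * 5^4 * 5^1 = 19 * 45 * 35 * 5 mod 59
    19 * 45 = 855 = 29 mod 59
    29 * 35 = 1015 = 12 mod 59
    12 * 5 = 60 = 1 mod 59
  5^29 = 1 mod 59
Result 1: 5 is a quadratic residue mod 59.
5^29 mod 59 = 1

1


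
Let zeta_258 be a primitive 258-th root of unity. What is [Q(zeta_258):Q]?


The degree equals Euler's totient phi(258).
258 = 2 * 3 * 43
phi(258) = 84

84


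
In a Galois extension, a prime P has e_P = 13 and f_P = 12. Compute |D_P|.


|D_P| = e * f
= 13 * 12
= 156

156


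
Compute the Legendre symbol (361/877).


p = 877 is prime, so compute (361/877) with the reciprocity algorithm (Jacobi-symbol steps: pull out 2s via (2/n), flip via reciprocity, reduce):
  reciprocity: (361/877) -> +(877/361)
  reduce: (155/361)
  reciprocity: (155/361) -> +(361/155)
  reduce: (51/155)
  reciprocity: (51/155) -> -(155/51)
  reduce: (2/51)
  pull out 2: (2/51) = -1  (since 51 mod 8 = 3)
  (1/51) = 1
Product of signs = 1
(361/877) = 1

1


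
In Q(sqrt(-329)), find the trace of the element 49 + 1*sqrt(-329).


Tr(a + b*sqrt(d)) = (a + b*sqrt(d)) + (a - b*sqrt(d)) = 2a
= 2 * (49)
= 98

98


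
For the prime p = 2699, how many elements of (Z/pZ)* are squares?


For prime p, the number of non-zero quadratic residues is (p-1)/2.
= (2699-1)/2
= 1349

1349


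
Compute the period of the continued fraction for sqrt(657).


Run the CF algorithm for sqrt(657).
a_0 = floor(sqrt(657)) = 25; set m_0=0, q_0=1.
Recurrence: m' = q*a - m,  q' = (d - m'^2)/q,  a' = floor((a_0 + m')/q').
  step 1: m=25, q=32, a=1
  step 2: m=7, q=19, a=1
  step 3: m=12, q=27, a=1
  step 4: m=15, q=16, a=2
  step 5: m=17, q=23, a=1
  step 6: m=6, q=27, a=1
  step 7: m=21, q=8, a=5
  step 8: m=19, q=37, a=1
  step 9: m=18, q=9, a=4
  step 10: m=18, q=37, a=1
  step 11: m=19, q=8, a=5
  step 12: m=21, q=27, a=1
  step 13: m=6, q=23, a=1
  step 14: m=17, q=16, a=2
  step 15: m=15, q=27, a=1
  step 16: m=12, q=19, a=1
  step 17: m=7, q=32, a=1
  step 18: m=25, q=1, a=50
a_18 = 2*a_0 = 50, so the period closes here.
sqrt(657) = [25; 1, 1, 1, 2, 1, 1, 5, 1, 4, 1, 5, 1, 1, 2, 1, 1, 1, 50]
Period length = 18

18


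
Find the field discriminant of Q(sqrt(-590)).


For K = Q(sqrt(d)) with d squarefree: disc(K) = d if d = 1 mod 4, and disc(K) = 4d if d = 2 or 3 mod 4.
Here d = -590, and d mod 4 = 2.
d = 2 mod 4, not 1 (O_K = Z[sqrt(d)]), so disc(K) = 4d = 4 * (-590) = -2360

-2360


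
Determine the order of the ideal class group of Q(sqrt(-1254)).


K = Q(sqrt(-1254)). d mod 4 = 2, so D = disc(K) = 4d = -5016
h(K) equals the number of primitive reduced positive-definite forms (a, b, c) = a*x^2 + b*x*y + c*y^2 with b^2 - 4ac = D,
where reduced means |b| <= a <= c, with b >= 0 whenever |b| = a or a = c, and primitive means gcd(a, b, c) = 1.
Reduced forces 3a^2 <= |D| = 5016, so 1 <= a <= 40; b must have the parity of D, and c = (b^2 - D)/(4a) must be an integer >= a.
Enumerate a = 1..40, b in [-a, a]:
  a=1: (1, 0, 1254)  [1]
  a=2: (2, 0, 627)  [1]
  a=3: (3, 0, 418)  [1]
  a=4: none
  a=5: (5, -2, 251), (5, 2, 251)  [2]
  a=6: (6, 0, 209)  [1]
  a=7..9: none
  a=10: (10, -8, 127), (10, 8, 127)  [2]
  a=11: (11, 0, 114)  [1]
  a=12..14: none
  a=15: (15, -12, 86), (15, 12, 86)  [2]
  a=16: none
  a=17: (17, -4, 74), (17, 4, 74)  [2]
  a=18: none
  a=19: (19, 0, 66)  [1]
  a=20..21: none
  a=22: (22, 0, 57)  [1]
  a=23..24: none
  a=25: (25, -22, 55), (25, 22, 55)  [2]
  a=26..28: none
  a=29: (29, -28, 50), (29, 28, 50)  [2]
  a=30: (30, -12, 43), (30, 12, 43)  [2]
  a=31..32: none
  a=33: (33, 0, 38)  [1]
  a=34: (34, -4, 37), (34, 4, 37)  [2]
  a=35..40: none
Total reduced forms: 1 + 1 + 1 + 2 + 1 + 2 + 1 + 2 + 2 + 1 + 1 + 2 + 2 + 2 + 1 + 2 = 24
h = 24

24


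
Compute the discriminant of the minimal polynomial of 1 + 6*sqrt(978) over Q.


The element 1 + 6*sqrt(978) has minimal polynomial:
x^2 - 2*x - 35207
Discriminant = (-2)^2 - 4*(-35207)
= 4 + 140828
= 140832

140832


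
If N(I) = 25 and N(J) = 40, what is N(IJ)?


N(IJ) = N(I) * N(J)
= 25 * 40
= 1000

1000


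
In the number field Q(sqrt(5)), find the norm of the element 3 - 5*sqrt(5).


N(a + b*sqrt(d)) = a^2 - d*b^2
= (3)^2 - (5)*(-5)^2
= 9 - 125
= -116

-116


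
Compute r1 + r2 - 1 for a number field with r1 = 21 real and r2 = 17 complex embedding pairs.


By Dirichlet's unit theorem:
rank = r1 + r2 - 1
= 21 + 17 - 1
= 37

37


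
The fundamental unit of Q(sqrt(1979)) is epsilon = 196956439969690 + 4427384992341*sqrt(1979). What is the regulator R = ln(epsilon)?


epsilon = 196956439969690 + 4427384992341*sqrt(1979)
= 3.9391e+14
R = ln(3.9391e+14)
= 33.6072

33.6072


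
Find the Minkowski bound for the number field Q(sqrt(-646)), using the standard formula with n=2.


d = -646, d mod 4 = 2, so disc(K) = 4d = -2584; |disc(K)| = 2584
Imaginary quadratic field, so n = 2, s = r2 = 1, r1 = 0
M = (n!/n^n) * (4/pi)^s * sqrt(|disc(K)|) = (2!/2^2) * (4/pi)^1 * sqrt(2584)
= 0.5 * 1.273240 * 50.833060
= 32.3613

32.3613


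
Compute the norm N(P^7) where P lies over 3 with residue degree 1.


N(P^a) = p^(a*f)
= 3^(7*1)
= 3^7
= 2187

2187


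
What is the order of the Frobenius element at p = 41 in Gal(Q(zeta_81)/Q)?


The Frobenius at p in Gal(Q(zeta_n)/Q) = (Z/nZ)* is the class of p, so its order is ord_81(41), the smallest k >= 1 with 41^k = 1 mod 81.
n = 81 = 3^4, phi(81) = 54; the order divides phi(n).
Divisors of 54: 1, 2, 3, 6, 9, 18, 27, 54
Repeated squaring mod 81: 41^1 = 41, 41^2 = 61, 41^4 = 76, 41^8 = 25, 41^16 = 58, 41^32 = 43
Test divisors in increasing order:
  k=1: 41^1 = 41 mod 81
  k=2: 41^2 = 61 mod 81
  k=3: 41^3 = 61 * 41 = 71 mod 81
  k=6: 41^6 = 76 * 61 = 19 mod 81
  k=9: 41^9 = 25 * 41 = 53 mod 81
  k=18: 41^18 = 58 * 61 = 55 mod 81
  k=27: 41^27 = 58 * 25 * 61 * 41 = 80 mod 81
  k=54: 41^54 = 43 * 58 * 76 * 61 = 1 mod 81  <- first divisor giving 1
Order = 54

54


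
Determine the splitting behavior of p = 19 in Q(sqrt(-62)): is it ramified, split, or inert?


K = Q(sqrt(-62)). Since d mod 4 = 2, disc(K) = -248.
Check p | disc: -248 mod 19 = 18.
p does not divide disc. Compute Legendre symbol (d/p):
14^((19-1)/2) mod 19 = -1
(d/p) = -1, so p is inert: (p) stays prime with e=1, f=2, g=1.
Therefore p is inert.

inert


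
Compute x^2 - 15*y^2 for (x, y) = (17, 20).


x^2 - d*y^2
= 17^2 - 15*20^2
= 289 - 6000
= -5711

-5711


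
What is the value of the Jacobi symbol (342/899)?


Compute (342/899) via quadratic reciprocity:
  pull out 2: (2/899) = -1  (since 899 mod 8 = 3)
  reciprocity: (171/899) -> -(899/171)
  reduce: (44/171)
  pull out 2: (2/171) = -1  (since 171 mod 8 = 3)
  pull out 2: (2/171) = -1  (since 171 mod 8 = 3)
  reciprocity: (11/171) -> -(171/11)
  reduce: (6/11)
  pull out 2: (2/11) = -1  (since 11 mod 8 = 3)
  reciprocity: (3/11) -> -(11/3)
  reduce: (2/3)
  pull out 2: (2/3) = -1  (since 3 mod 8 = 3)
  (1/3) = 1
Product of signs = 1

1


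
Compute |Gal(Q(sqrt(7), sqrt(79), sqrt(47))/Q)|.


The 3 square roots of distinct primes are multiplicatively independent over Q,
so [K:Q] = 2^3 and Gal(K/Q) is isomorphic to (Z/2Z)^3.
|Gal| = 2^3 = 8

8


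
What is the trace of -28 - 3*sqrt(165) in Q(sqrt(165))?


Tr(a + b*sqrt(d)) = (a + b*sqrt(d)) + (a - b*sqrt(d)) = 2a
= 2 * (-28)
= -56

-56


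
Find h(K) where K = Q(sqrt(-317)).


K = Q(sqrt(-317)). d mod 4 = 3, so D = disc(K) = 4d = -1268
h(K) equals the number of primitive reduced positive-definite forms (a, b, c) = a*x^2 + b*x*y + c*y^2 with b^2 - 4ac = D,
where reduced means |b| <= a <= c, with b >= 0 whenever |b| = a or a = c, and primitive means gcd(a, b, c) = 1.
Reduced forces 3a^2 <= |D| = 1268, so 1 <= a <= 20; b must have the parity of D, and c = (b^2 - D)/(4a) must be an integer >= a.
Enumerate a = 1..20, b in [-a, a]:
  a=1: (1, 0, 317)  [1]
  a=2: (2, 2, 159)  [1]
  a=3: (3, -2, 106), (3, 2, 106)  [2]
  a=4..5: none
  a=6: (6, -2, 53), (6, 2, 53)  [2]
  a=7..8: none
  a=9: (9, -8, 37), (9, 8, 37)  [2]
  a=10..17: none
  a=18: (18, -10, 19), (18, 10, 19)  [2]
  a=19..20: none
Total reduced forms: 1 + 1 + 2 + 2 + 2 + 2 = 10
h = 10

10


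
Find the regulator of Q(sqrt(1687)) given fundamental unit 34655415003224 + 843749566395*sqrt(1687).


epsilon = 34655415003224 + 843749566395*sqrt(1687)
= 6.9311e+13
R = ln(6.9311e+13)
= 31.8696

31.8696


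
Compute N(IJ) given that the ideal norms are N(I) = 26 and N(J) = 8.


N(IJ) = N(I) * N(J)
= 26 * 8
= 208

208


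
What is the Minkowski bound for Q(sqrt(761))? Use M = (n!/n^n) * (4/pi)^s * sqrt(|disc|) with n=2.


d = 761, d mod 4 = 1, so disc(K) = d = 761; |disc(K)| = 761
Real quadratic field, so n = 2, s = r2 = 0, r1 = 2
M = (n!/n^n) * (4/pi)^s * sqrt(|disc(K)|) = (2!/2^2) * (4/pi)^0 * sqrt(761)
= 0.5 * 1.000000 * 27.586228
= 13.7931

13.7931


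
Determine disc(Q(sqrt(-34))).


For K = Q(sqrt(d)) with d squarefree: disc(K) = d if d = 1 mod 4, and disc(K) = 4d if d = 2 or 3 mod 4.
Here d = -34, and d mod 4 = 2.
d = 2 mod 4, not 1 (O_K = Z[sqrt(d)]), so disc(K) = 4d = 4 * (-34) = -136

-136


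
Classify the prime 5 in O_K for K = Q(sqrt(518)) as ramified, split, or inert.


K = Q(sqrt(518)). Since d mod 4 = 2, disc(K) = 2072.
Check p | disc: 2072 mod 5 = 2.
p does not divide disc. Compute Legendre symbol (d/p):
3^((5-1)/2) mod 5 = -1
(d/p) = -1, so p is inert: (p) stays prime with e=1, f=2, g=1.
Therefore p is inert.

inert


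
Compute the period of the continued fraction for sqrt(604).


Run the CF algorithm for sqrt(604).
a_0 = floor(sqrt(604)) = 24; set m_0=0, q_0=1.
Recurrence: m' = q*a - m,  q' = (d - m'^2)/q,  a' = floor((a_0 + m')/q').
  step 1: m=24, q=28, a=1
  step 2: m=4, q=21, a=1
  step 3: m=17, q=15, a=2
  step 4: m=13, q=29, a=1
  step 5: m=16, q=12, a=3
  step 6: m=20, q=17, a=2
  step 7: m=14, q=24, a=1
  step 8: m=10, q=21, a=1
  step 9: m=11, q=23, a=1
  step 10: m=12, q=20, a=1
  step 11: m=8, q=27, a=1
  step 12: m=19, q=9, a=4
  step 13: m=17, q=35, a=1
  step 14: m=18, q=8, a=5
  step 15: m=22, q=15, a=3
  step 16: m=23, q=5, a=9
  step 17: m=22, q=24, a=1
  step 18: m=2, q=25, a=1
  step 19: m=23, q=3, a=15
  step 20: m=22, q=40, a=1
  step 21: m=18, q=7, a=6
  step 22: m=24, q=4, a=12
  step 23: m=24, q=7, a=6
  step 24: m=18, q=40, a=1
  step 25: m=22, q=3, a=15
  step 26: m=23, q=25, a=1
  step 27: m=2, q=24, a=1
  step 28: m=22, q=5, a=9
  step 29: m=23, q=15, a=3
  step 30: m=22, q=8, a=5
  step 31: m=18, q=35, a=1
  step 32: m=17, q=9, a=4
  step 33: m=19, q=27, a=1
  step 34: m=8, q=20, a=1
  step 35: m=12, q=23, a=1
  step 36: m=11, q=21, a=1
  step 37: m=10, q=24, a=1
  step 38: m=14, q=17, a=2
  step 39: m=20, q=12, a=3
  step 40: m=16, q=29, a=1
  step 41: m=13, q=15, a=2
  step 42: m=17, q=21, a=1
  step 43: m=4, q=28, a=1
  step 44: m=24, q=1, a=48
a_44 = 2*a_0 = 48, so the period closes here.
sqrt(604) = [24; 1, 1, 2, 1, 3, 2, 1, 1, 1, 1, 1, 4, 1, 5, 3, 9, 1, 1, 15, 1, 6, 12, 6, 1, 15, 1, 1, 9, 3, 5, 1, 4, 1, 1, 1, 1, 1, 2, 3, 1, 2, 1, 1, 48]
Period length = 44

44


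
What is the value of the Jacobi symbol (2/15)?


Compute (2/15) via quadratic reciprocity:
  pull out 2: (2/15) = +1  (since 15 mod 8 = 7)
  (1/15) = 1
Product of signs = 1

1


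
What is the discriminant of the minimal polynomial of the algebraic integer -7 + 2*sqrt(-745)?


The element -7 + 2*sqrt(-745) has minimal polynomial:
x^2 + 14*x + 3029
Discriminant = (14)^2 - 4*(3029)
= 196 - 12116
= -11920

-11920


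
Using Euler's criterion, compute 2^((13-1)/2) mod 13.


p = 13 is prime and the exponent is (p-1)/2 = 6, so by Euler's criterion 2^6 = (2/13) = +1 or -1 mod 13.
Compute by square-and-multiply:
  6 = 4 + 2 (binary 110)
  Repeated squaring mod 13: 2^1 = 2, 2^2 = 4, 2^4 = 3
  2^6 = 2^4 * 2^2 = 3 * 4 mod 13
    3 * 4 = 12 = 12 mod 13
  2^6 = 12 mod 13
Result 12 = p - 1 = -1 mod 13: 2 is a quadratic non-residue mod 13. As a residue in [0, p-1] the value is 12.
2^6 mod 13 = 12

12


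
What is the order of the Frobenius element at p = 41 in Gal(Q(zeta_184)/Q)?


The Frobenius at p in Gal(Q(zeta_n)/Q) = (Z/nZ)* is the class of p, so its order is ord_184(41), the smallest k >= 1 with 41^k = 1 mod 184.
n = 184 = 2^3 * 23, phi(184) = 88; the order divides phi(n).
Divisors of 88: 1, 2, 4, 8, 11, 22, 44, 88
Repeated squaring mod 184: 41^1 = 41, 41^2 = 25, 41^4 = 73, 41^8 = 177, 41^16 = 49, 41^32 = 9, 41^64 = 81
Test divisors in increasing order:
  k=1: 41^1 = 41 mod 184
  k=2: 41^2 = 25 mod 184
  k=4: 41^4 = 73 mod 184
  k=8: 41^8 = 177 mod 184
  k=11: 41^11 = 177 * 25 * 41 = 1 mod 184  <- first divisor giving 1
Order = 11

11


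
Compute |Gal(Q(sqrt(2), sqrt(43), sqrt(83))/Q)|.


The 3 square roots of distinct primes are multiplicatively independent over Q,
so [K:Q] = 2^3 and Gal(K/Q) is isomorphic to (Z/2Z)^3.
|Gal| = 2^3 = 8

8


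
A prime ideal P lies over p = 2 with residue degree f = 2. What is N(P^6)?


N(P^a) = p^(a*f)
= 2^(6*2)
= 2^12
= 4096

4096


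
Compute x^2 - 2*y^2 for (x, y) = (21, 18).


x^2 - d*y^2
= 21^2 - 2*18^2
= 441 - 648
= -207

-207


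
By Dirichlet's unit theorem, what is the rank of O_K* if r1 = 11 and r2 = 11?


By Dirichlet's unit theorem:
rank = r1 + r2 - 1
= 11 + 11 - 1
= 21

21


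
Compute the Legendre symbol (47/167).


p = 167 is prime, so compute (47/167) with the reciprocity algorithm (Jacobi-symbol steps: pull out 2s via (2/n), flip via reciprocity, reduce):
  reciprocity: (47/167) -> -(167/47)
  reduce: (26/47)
  pull out 2: (2/47) = +1  (since 47 mod 8 = 7)
  reciprocity: (13/47) -> +(47/13)
  reduce: (8/13)
  pull out 2: (2/13) = -1  (since 13 mod 8 = 5)
  pull out 2: (2/13) = -1  (since 13 mod 8 = 5)
  pull out 2: (2/13) = -1  (since 13 mod 8 = 5)
  (1/13) = 1
Product of signs = 1
(47/167) = 1

1


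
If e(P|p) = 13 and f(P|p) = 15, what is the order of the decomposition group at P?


|D_P| = e * f
= 13 * 15
= 195

195


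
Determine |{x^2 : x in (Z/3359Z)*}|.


For prime p, the number of non-zero quadratic residues is (p-1)/2.
= (3359-1)/2
= 1679

1679


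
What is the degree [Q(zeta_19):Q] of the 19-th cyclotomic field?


The degree equals Euler's totient phi(19).
19 = 19
phi(19) = 18

18


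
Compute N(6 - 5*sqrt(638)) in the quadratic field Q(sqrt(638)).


N(a + b*sqrt(d)) = a^2 - d*b^2
= (6)^2 - (638)*(-5)^2
= 36 - 15950
= -15914

-15914


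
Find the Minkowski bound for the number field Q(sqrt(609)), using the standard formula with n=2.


d = 609, d mod 4 = 1, so disc(K) = d = 609; |disc(K)| = 609
Real quadratic field, so n = 2, s = r2 = 0, r1 = 2
M = (n!/n^n) * (4/pi)^s * sqrt(|disc(K)|) = (2!/2^2) * (4/pi)^0 * sqrt(609)
= 0.5 * 1.000000 * 24.677925
= 12.3390

12.3390


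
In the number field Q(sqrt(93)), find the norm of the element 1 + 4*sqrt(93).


N(a + b*sqrt(d)) = a^2 - d*b^2
= (1)^2 - (93)*(4)^2
= 1 - 1488
= -1487

-1487


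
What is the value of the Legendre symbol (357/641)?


p = 641 is prime, so compute (357/641) with the reciprocity algorithm (Jacobi-symbol steps: pull out 2s via (2/n), flip via reciprocity, reduce):
  reciprocity: (357/641) -> +(641/357)
  reduce: (284/357)
  pull out 2: (2/357) = -1  (since 357 mod 8 = 5)
  pull out 2: (2/357) = -1  (since 357 mod 8 = 5)
  reciprocity: (71/357) -> +(357/71)
  reduce: (2/71)
  pull out 2: (2/71) = +1  (since 71 mod 8 = 7)
  (1/71) = 1
Product of signs = 1
(357/641) = 1

1


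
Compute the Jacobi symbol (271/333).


Compute (271/333) via quadratic reciprocity:
  reciprocity: (271/333) -> +(333/271)
  reduce: (62/271)
  pull out 2: (2/271) = +1  (since 271 mod 8 = 7)
  reciprocity: (31/271) -> -(271/31)
  reduce: (23/31)
  reciprocity: (23/31) -> -(31/23)
  reduce: (8/23)
  pull out 2: (2/23) = +1  (since 23 mod 8 = 7)
  pull out 2: (2/23) = +1  (since 23 mod 8 = 7)
  pull out 2: (2/23) = +1  (since 23 mod 8 = 7)
  (1/23) = 1
Product of signs = 1

1


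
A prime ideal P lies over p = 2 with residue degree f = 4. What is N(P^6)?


N(P^a) = p^(a*f)
= 2^(6*4)
= 2^24
= 16777216

16777216


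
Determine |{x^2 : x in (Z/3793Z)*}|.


For prime p, the number of non-zero quadratic residues is (p-1)/2.
= (3793-1)/2
= 1896

1896


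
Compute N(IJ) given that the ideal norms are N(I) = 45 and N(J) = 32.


N(IJ) = N(I) * N(J)
= 45 * 32
= 1440

1440


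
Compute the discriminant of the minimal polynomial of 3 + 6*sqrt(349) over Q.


The element 3 + 6*sqrt(349) has minimal polynomial:
x^2 - 6*x - 12555
Discriminant = (-6)^2 - 4*(-12555)
= 36 + 50220
= 50256

50256


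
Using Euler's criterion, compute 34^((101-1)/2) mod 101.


p = 101 is prime and the exponent is (p-1)/2 = 50, so by Euler's criterion 34^50 = (34/101) = +1 or -1 mod 101.
Compute by square-and-multiply:
  50 = 32 + 16 + 2 (binary 110010)
  Repeated squaring mod 101: 34^1 = 34, 34^2 = 45, 34^4 = 5, 34^8 = 25, 34^16 = 19, 34^32 = 58
  34^50 = 34^32 * 34^16 * 34^2 = 58 * 19 * 45 mod 101
    58 * 19 = 1102 = 92 mod 101
    92 * 45 = 4140 = 100 mod 101
  34^50 = 100 mod 101
Result 100 = p - 1 = -1 mod 101: 34 is a quadratic non-residue mod 101. As a residue in [0, p-1] the value is 100.
34^50 mod 101 = 100

100


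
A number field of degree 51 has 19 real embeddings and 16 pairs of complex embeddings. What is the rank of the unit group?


By Dirichlet's unit theorem:
rank = r1 + r2 - 1
= 19 + 16 - 1
= 34

34


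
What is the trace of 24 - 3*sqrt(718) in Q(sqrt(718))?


Tr(a + b*sqrt(d)) = (a + b*sqrt(d)) + (a - b*sqrt(d)) = 2a
= 2 * (24)
= 48

48


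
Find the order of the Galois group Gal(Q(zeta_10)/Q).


|Gal(Q(zeta_10)/Q)| = phi(10)
= 4

4


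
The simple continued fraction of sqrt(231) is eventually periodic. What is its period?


Run the CF algorithm for sqrt(231).
a_0 = floor(sqrt(231)) = 15; set m_0=0, q_0=1.
Recurrence: m' = q*a - m,  q' = (d - m'^2)/q,  a' = floor((a_0 + m')/q').
  step 1: m=15, q=6, a=5
  step 2: m=15, q=1, a=30
a_2 = 2*a_0 = 30, so the period closes here.
sqrt(231) = [15; 5, 30]
Period length = 2

2


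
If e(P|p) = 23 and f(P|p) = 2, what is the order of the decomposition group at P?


|D_P| = e * f
= 23 * 2
= 46

46


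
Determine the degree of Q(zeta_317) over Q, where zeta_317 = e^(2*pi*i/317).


The degree equals Euler's totient phi(317).
317 = 317
phi(317) = 316

316


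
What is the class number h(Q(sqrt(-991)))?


K = Q(sqrt(-991)). d mod 4 = 1, so D = disc(K) = d = -991
h(K) equals the number of primitive reduced positive-definite forms (a, b, c) = a*x^2 + b*x*y + c*y^2 with b^2 - 4ac = D,
where reduced means |b| <= a <= c, with b >= 0 whenever |b| = a or a = c, and primitive means gcd(a, b, c) = 1.
Reduced forces 3a^2 <= |D| = 991, so 1 <= a <= 18; b must have the parity of D, and c = (b^2 - D)/(4a) must be an integer >= a.
Enumerate a = 1..18, b in [-a, a]:
  a=1: (1, 1, 248)  [1]
  a=2: (2, -1, 124), (2, 1, 124)  [2]
  a=3: none
  a=4: (4, -1, 62), (4, 1, 62)  [2]
  a=5: (5, -3, 50), (5, 3, 50)  [2]
  a=6..7: none
  a=8: (8, -1, 31), (8, 1, 31)  [2]
  a=9: none
  a=10: (10, -7, 26), (10, -3, 25), (10, 3, 25), (10, 7, 26)  [4]
  a=11..12: none
  a=13: (13, -7, 20), (13, 7, 20)  [2]
  a=14..15: none
  a=16: (16, -15, 19), (16, 15, 19)  [2]
  a=17..18: none
Total reduced forms: 1 + 2 + 2 + 2 + 2 + 4 + 2 + 2 = 17
h = 17

17


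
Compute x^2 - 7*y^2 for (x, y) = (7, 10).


x^2 - d*y^2
= 7^2 - 7*10^2
= 49 - 700
= -651

-651


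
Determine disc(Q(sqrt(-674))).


For K = Q(sqrt(d)) with d squarefree: disc(K) = d if d = 1 mod 4, and disc(K) = 4d if d = 2 or 3 mod 4.
Here d = -674, and d mod 4 = 2.
d = 2 mod 4, not 1 (O_K = Z[sqrt(d)]), so disc(K) = 4d = 4 * (-674) = -2696

-2696


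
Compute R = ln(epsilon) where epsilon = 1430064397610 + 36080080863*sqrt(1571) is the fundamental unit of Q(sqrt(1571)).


epsilon = 1430064397610 + 36080080863*sqrt(1571)
= 2.8601e+12
R = ln(2.8601e+12)
= 28.6819

28.6819


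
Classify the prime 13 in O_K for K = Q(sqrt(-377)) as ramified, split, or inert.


K = Q(sqrt(-377)). Since d mod 4 = 3, disc(K) = -1508.
Check p | disc: -1508 mod 13 = 0.
p divides disc, so p ramifies: (p) = P^2 with e=2, f=1, g=1.
Therefore p is ramified.

ramified


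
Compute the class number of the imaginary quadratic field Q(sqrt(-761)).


K = Q(sqrt(-761)). d mod 4 = 3, so D = disc(K) = 4d = -3044
h(K) equals the number of primitive reduced positive-definite forms (a, b, c) = a*x^2 + b*x*y + c*y^2 with b^2 - 4ac = D,
where reduced means |b| <= a <= c, with b >= 0 whenever |b| = a or a = c, and primitive means gcd(a, b, c) = 1.
Reduced forces 3a^2 <= |D| = 3044, so 1 <= a <= 31; b must have the parity of D, and c = (b^2 - D)/(4a) must be an integer >= a.
Enumerate a = 1..31, b in [-a, a]:
  a=1: (1, 0, 761)  [1]
  a=2: (2, 2, 381)  [1]
  a=3: (3, -2, 254), (3, 2, 254)  [2]
  a=4: none
  a=5: (5, -4, 153), (5, 4, 153)  [2]
  a=6: (6, -2, 127), (6, 2, 127)  [2]
  a=7: (7, -6, 110), (7, 6, 110)  [2]
  a=8: none
  a=9: (9, -4, 85), (9, 4, 85)  [2]
  a=10: (10, -6, 77), (10, 6, 77)  [2]
  a=11: (11, -6, 70), (11, 6, 70)  [2]
  a=12..13: none
  a=14: (14, -6, 55), (14, 6, 55)  [2]
  a=15: (15, -14, 54), (15, -4, 51), (15, 4, 51), (15, 14, 54)  [4]
  a=16: none
  a=17: (17, -4, 45), (17, 4, 45)  [2]
  a=18: (18, -14, 45), (18, 14, 45)  [2]
  a=19..20: none
  a=21: (21, -20, 41), (21, -8, 37), (21, 8, 37), (21, 20, 41)  [4]
  a=22: (22, -6, 35), (22, 6, 35)  [2]
  a=23..24: none
  a=25: (25, -16, 33), (25, 16, 33)  [2]
  a=26: none
  a=27: (27, -14, 30), (27, 14, 30)  [2]
  a=28: none
  a=29: (29, -28, 33), (29, 28, 33)  [2]
  a=30: (30, -26, 31), (30, 26, 31)  [2]
  a=31: none
Total reduced forms: 1 + 1 + 2 + 2 + 2 + 2 + 2 + 2 + 2 + 2 + 4 + 2 + 2 + 4 + 2 + 2 + 2 + 2 + 2 = 40
h = 40

40


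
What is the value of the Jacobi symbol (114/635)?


Compute (114/635) via quadratic reciprocity:
  pull out 2: (2/635) = -1  (since 635 mod 8 = 3)
  reciprocity: (57/635) -> +(635/57)
  reduce: (8/57)
  pull out 2: (2/57) = +1  (since 57 mod 8 = 1)
  pull out 2: (2/57) = +1  (since 57 mod 8 = 1)
  pull out 2: (2/57) = +1  (since 57 mod 8 = 1)
  (1/57) = 1
Product of signs = -1

-1


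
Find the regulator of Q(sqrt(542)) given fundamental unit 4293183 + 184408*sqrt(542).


epsilon = 4293183 + 184408*sqrt(542)
= 8.5864e+06
R = ln(8.5864e+06)
= 15.9657

15.9657


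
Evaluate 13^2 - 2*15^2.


x^2 - d*y^2
= 13^2 - 2*15^2
= 169 - 450
= -281

-281


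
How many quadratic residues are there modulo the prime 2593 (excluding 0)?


For prime p, the number of non-zero quadratic residues is (p-1)/2.
= (2593-1)/2
= 1296

1296


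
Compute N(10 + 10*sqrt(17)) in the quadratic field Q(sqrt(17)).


N(a + b*sqrt(d)) = a^2 - d*b^2
= (10)^2 - (17)*(10)^2
= 100 - 1700
= -1600

-1600


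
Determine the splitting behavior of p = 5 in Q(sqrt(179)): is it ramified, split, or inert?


K = Q(sqrt(179)). Since d mod 4 = 3, disc(K) = 716.
Check p | disc: 716 mod 5 = 1.
p does not divide disc. Compute Legendre symbol (d/p):
4^((5-1)/2) mod 5 = 1
(d/p) = 1, so p splits: (p) = P*P' with e=1, f=1, g=2.
Therefore p is split.

split


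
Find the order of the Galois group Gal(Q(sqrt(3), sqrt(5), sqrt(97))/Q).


The 3 square roots of distinct primes are multiplicatively independent over Q,
so [K:Q] = 2^3 and Gal(K/Q) is isomorphic to (Z/2Z)^3.
|Gal| = 2^3 = 8

8


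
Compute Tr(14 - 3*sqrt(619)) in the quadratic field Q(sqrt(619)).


Tr(a + b*sqrt(d)) = (a + b*sqrt(d)) + (a - b*sqrt(d)) = 2a
= 2 * (14)
= 28

28


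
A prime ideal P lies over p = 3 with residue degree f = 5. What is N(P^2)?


N(P^a) = p^(a*f)
= 3^(2*5)
= 3^10
= 59049

59049


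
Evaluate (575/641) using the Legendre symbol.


p = 641 is prime, so compute (575/641) with the reciprocity algorithm (Jacobi-symbol steps: pull out 2s via (2/n), flip via reciprocity, reduce):
  reciprocity: (575/641) -> +(641/575)
  reduce: (66/575)
  pull out 2: (2/575) = +1  (since 575 mod 8 = 7)
  reciprocity: (33/575) -> +(575/33)
  reduce: (14/33)
  pull out 2: (2/33) = +1  (since 33 mod 8 = 1)
  reciprocity: (7/33) -> +(33/7)
  reduce: (5/7)
  reciprocity: (5/7) -> +(7/5)
  reduce: (2/5)
  pull out 2: (2/5) = -1  (since 5 mod 8 = 5)
  (1/5) = 1
Product of signs = -1
(575/641) = -1

-1


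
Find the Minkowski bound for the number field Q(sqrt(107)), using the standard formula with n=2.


d = 107, d mod 4 = 3, so disc(K) = 4d = 428; |disc(K)| = 428
Real quadratic field, so n = 2, s = r2 = 0, r1 = 2
M = (n!/n^n) * (4/pi)^s * sqrt(|disc(K)|) = (2!/2^2) * (4/pi)^0 * sqrt(428)
= 0.5 * 1.000000 * 20.688161
= 10.3441

10.3441


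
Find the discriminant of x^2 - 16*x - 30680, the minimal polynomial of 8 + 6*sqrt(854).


The element 8 + 6*sqrt(854) has minimal polynomial:
x^2 - 16*x - 30680
Discriminant = (-16)^2 - 4*(-30680)
= 256 + 122720
= 122976

122976


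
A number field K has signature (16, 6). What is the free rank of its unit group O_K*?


By Dirichlet's unit theorem:
rank = r1 + r2 - 1
= 16 + 6 - 1
= 21

21


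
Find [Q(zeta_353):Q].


The degree equals Euler's totient phi(353).
353 = 353
phi(353) = 352

352


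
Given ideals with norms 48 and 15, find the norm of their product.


N(IJ) = N(I) * N(J)
= 48 * 15
= 720

720


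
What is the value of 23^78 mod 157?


p = 157 is prime and the exponent is (p-1)/2 = 78, so by Euler's criterion 23^78 = (23/157) = +1 or -1 mod 157.
Compute by square-and-multiply:
  78 = 64 + 8 + 4 + 2 (binary 1001110)
  Repeated squaring mod 157: 23^1 = 23, 23^2 = 58, 23^4 = 67, 23^8 = 93, 23^16 = 14, 23^32 = 39, 23^64 = 108
  23^78 = 23^64 * 23^8 * 23^4 * 23^2 = 108 * 93 * 67 * 58 mod 157
    108 * 93 = 10044 = 153 mod 157
    153 * 67 = 10251 = 46 mod 157
    46 * 58 = 2668 = 156 mod 157
  23^78 = 156 mod 157
Result 156 = p - 1 = -1 mod 157: 23 is a quadratic non-residue mod 157. As a residue in [0, p-1] the value is 156.
23^78 mod 157 = 156

156


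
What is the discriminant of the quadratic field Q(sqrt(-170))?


For K = Q(sqrt(d)) with d squarefree: disc(K) = d if d = 1 mod 4, and disc(K) = 4d if d = 2 or 3 mod 4.
Here d = -170, and d mod 4 = 2.
d = 2 mod 4, not 1 (O_K = Z[sqrt(d)]), so disc(K) = 4d = 4 * (-170) = -680

-680


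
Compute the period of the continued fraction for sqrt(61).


Run the CF algorithm for sqrt(61).
a_0 = floor(sqrt(61)) = 7; set m_0=0, q_0=1.
Recurrence: m' = q*a - m,  q' = (d - m'^2)/q,  a' = floor((a_0 + m')/q').
  step 1: m=7, q=12, a=1
  step 2: m=5, q=3, a=4
  step 3: m=7, q=4, a=3
  step 4: m=5, q=9, a=1
  step 5: m=4, q=5, a=2
  step 6: m=6, q=5, a=2
  step 7: m=4, q=9, a=1
  step 8: m=5, q=4, a=3
  step 9: m=7, q=3, a=4
  step 10: m=5, q=12, a=1
  step 11: m=7, q=1, a=14
a_11 = 2*a_0 = 14, so the period closes here.
sqrt(61) = [7; 1, 4, 3, 1, 2, 2, 1, 3, 4, 1, 14]
Period length = 11

11


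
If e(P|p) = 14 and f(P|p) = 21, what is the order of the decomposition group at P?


|D_P| = e * f
= 14 * 21
= 294

294


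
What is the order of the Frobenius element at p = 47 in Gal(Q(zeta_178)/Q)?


The Frobenius at p in Gal(Q(zeta_n)/Q) = (Z/nZ)* is the class of p, so its order is ord_178(47), the smallest k >= 1 with 47^k = 1 mod 178.
n = 178 = 2 * 89, phi(178) = 88; the order divides phi(n).
Divisors of 88: 1, 2, 4, 8, 11, 22, 44, 88
Repeated squaring mod 178: 47^1 = 47, 47^2 = 73, 47^4 = 167, 47^8 = 121, 47^16 = 45, 47^32 = 67, 47^64 = 39
Test divisors in increasing order:
  k=1: 47^1 = 47 mod 178
  k=2: 47^2 = 73 mod 178
  k=4: 47^4 = 167 mod 178
  k=8: 47^8 = 121 mod 178
  k=11: 47^11 = 121 * 73 * 47 = 55 mod 178
  k=22: 47^22 = 45 * 167 * 73 = 177 mod 178
  k=44: 47^44 = 67 * 121 * 167 = 1 mod 178  <- first divisor giving 1
Order = 44

44


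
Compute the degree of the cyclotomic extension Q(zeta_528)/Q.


The degree equals Euler's totient phi(528).
528 = 2^4 * 3 * 11
phi(528) = 160

160


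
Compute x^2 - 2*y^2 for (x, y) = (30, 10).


x^2 - d*y^2
= 30^2 - 2*10^2
= 900 - 200
= 700

700


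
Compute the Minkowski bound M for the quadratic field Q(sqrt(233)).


d = 233, d mod 4 = 1, so disc(K) = d = 233; |disc(K)| = 233
Real quadratic field, so n = 2, s = r2 = 0, r1 = 2
M = (n!/n^n) * (4/pi)^s * sqrt(|disc(K)|) = (2!/2^2) * (4/pi)^0 * sqrt(233)
= 0.5 * 1.000000 * 15.264338
= 7.6322

7.6322


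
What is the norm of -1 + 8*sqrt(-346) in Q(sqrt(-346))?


N(a + b*sqrt(d)) = a^2 - d*b^2
= (-1)^2 - (-346)*(8)^2
= 1 + 22144
= 22145

22145


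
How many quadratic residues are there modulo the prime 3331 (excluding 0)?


For prime p, the number of non-zero quadratic residues is (p-1)/2.
= (3331-1)/2
= 1665

1665


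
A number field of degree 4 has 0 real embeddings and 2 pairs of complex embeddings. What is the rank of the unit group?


By Dirichlet's unit theorem:
rank = r1 + r2 - 1
= 0 + 2 - 1
= 1

1


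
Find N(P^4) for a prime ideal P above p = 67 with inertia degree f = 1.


N(P^a) = p^(a*f)
= 67^(4*1)
= 67^4
= 20151121

20151121


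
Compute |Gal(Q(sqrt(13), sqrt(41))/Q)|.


The 2 square roots of distinct primes are multiplicatively independent over Q,
so [K:Q] = 2^2 and Gal(K/Q) is isomorphic to (Z/2Z)^2.
|Gal| = 2^2 = 4

4
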